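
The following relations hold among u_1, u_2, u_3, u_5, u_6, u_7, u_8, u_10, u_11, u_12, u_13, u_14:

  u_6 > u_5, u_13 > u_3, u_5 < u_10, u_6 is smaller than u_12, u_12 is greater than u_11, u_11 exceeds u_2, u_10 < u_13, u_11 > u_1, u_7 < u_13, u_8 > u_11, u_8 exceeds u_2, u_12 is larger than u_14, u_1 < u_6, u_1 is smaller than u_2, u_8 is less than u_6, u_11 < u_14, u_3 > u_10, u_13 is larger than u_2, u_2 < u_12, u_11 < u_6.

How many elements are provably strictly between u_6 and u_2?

2

Chaining upward from u_2 reaches: u_11, u_14, u_8, u_13, u_12.
Chaining downward from u_6 reaches: u_1, u_5, u_11, u_8.
Strictly between u_2 and u_6 are those in both lists: u_11, u_8 — 2 elements.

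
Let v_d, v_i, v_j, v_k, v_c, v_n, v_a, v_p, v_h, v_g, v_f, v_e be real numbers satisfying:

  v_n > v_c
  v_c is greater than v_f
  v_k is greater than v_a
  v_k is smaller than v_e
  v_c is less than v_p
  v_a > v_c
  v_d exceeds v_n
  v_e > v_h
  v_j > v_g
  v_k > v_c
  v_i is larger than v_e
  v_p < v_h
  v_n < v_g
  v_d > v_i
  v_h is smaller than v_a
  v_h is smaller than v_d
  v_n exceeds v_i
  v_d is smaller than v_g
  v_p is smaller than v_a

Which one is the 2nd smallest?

v_c

Piecing the relations together gives one ordering: v_f < v_c < v_p < v_h < v_a < v_k < v_e < v_i < v_n < v_d < v_g < v_j.
The 2nd smallest is v_c.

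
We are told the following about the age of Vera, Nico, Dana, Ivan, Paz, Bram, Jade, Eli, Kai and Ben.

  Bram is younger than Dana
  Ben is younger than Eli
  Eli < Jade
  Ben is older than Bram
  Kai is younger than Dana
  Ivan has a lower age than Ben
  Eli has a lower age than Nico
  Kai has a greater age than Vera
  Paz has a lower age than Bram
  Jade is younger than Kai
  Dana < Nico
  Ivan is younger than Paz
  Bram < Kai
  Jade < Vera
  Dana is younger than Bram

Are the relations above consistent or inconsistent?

We have Dana < Bram stated directly, yet also Bram < Ben < Eli < Jade < Vera < Kai < Dana by chaining the others — so Bram < Dana. Contradiction.

inconsistent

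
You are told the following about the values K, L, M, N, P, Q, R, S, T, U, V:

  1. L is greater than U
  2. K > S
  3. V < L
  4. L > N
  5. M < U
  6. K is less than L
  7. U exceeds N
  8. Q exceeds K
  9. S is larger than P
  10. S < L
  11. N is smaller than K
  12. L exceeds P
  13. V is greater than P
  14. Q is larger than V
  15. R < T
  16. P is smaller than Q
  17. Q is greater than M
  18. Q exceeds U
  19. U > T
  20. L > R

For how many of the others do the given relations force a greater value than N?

4

From N the given relations immediately reach K, U, L.
From those, Q — 4 in total.
No other element is forced above N by the given relations, so the count is 4.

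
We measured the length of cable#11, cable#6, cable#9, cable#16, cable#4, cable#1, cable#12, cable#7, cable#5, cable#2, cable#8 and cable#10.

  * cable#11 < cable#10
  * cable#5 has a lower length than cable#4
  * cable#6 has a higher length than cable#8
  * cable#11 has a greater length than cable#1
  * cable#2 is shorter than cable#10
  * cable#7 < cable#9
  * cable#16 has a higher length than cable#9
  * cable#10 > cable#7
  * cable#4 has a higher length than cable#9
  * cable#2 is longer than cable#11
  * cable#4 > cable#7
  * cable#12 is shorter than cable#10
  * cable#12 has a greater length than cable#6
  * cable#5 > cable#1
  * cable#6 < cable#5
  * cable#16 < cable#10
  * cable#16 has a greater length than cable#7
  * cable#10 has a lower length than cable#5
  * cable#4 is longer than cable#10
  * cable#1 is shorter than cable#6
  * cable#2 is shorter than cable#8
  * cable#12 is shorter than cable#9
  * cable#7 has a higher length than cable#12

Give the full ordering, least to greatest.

cable#1 < cable#11 < cable#2 < cable#8 < cable#6 < cable#12 < cable#7 < cable#9 < cable#16 < cable#10 < cable#5 < cable#4

Nothing is placed below cable#1, so it is least; from there cable#1 < cable#11; cable#11 < cable#2; cable#2 < cable#8; cable#8 < cable#6; cable#6 < cable#12; cable#12 < cable#7; cable#7 < cable#9; cable#9 < cable#16; cable#16 < cable#10; cable#10 < cable#5; cable#5 < cable#4, each given directly.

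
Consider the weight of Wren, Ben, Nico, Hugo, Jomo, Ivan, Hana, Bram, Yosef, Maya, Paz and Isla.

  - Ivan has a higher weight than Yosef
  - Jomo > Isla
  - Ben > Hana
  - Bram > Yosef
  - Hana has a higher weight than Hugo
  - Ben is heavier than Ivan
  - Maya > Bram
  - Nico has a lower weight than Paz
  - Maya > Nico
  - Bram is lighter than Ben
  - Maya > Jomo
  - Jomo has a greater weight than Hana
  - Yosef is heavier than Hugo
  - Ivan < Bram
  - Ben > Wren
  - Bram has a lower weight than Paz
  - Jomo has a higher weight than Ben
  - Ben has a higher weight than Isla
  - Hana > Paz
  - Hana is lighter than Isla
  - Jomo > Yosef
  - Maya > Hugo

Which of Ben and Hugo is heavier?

Ben

Link the given pairs in sequence: Hugo < Yosef; Yosef < Ivan; Ivan < Bram; Bram < Paz; Paz < Hana; Hana < Isla; Isla < Ben.
Chaining these gives Hugo < Yosef < Ivan < Bram < Paz < Hana < Isla < Ben.
So Hugo < Ben; Ben is the heavier of the two.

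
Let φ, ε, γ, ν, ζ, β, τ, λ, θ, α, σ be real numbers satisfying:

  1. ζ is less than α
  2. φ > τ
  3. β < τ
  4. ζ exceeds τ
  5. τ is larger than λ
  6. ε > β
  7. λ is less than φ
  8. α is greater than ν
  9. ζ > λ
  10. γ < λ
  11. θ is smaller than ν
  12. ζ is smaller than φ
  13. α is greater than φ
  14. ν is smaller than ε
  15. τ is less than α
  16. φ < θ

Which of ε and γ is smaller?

γ

γ < λ < τ < ζ < φ < θ < ν < ε, by transitivity through λ, τ, ζ, φ, θ, ν.
So γ < ε; γ is the smaller of the two.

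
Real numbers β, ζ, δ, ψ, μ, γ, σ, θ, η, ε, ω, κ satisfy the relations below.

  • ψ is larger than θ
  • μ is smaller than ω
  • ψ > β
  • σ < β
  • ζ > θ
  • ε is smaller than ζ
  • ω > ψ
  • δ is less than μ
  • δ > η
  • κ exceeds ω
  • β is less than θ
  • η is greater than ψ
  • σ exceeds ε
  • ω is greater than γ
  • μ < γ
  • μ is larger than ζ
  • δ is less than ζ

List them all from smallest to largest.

ε < σ < β < θ < ψ < η < δ < ζ < μ < γ < ω < κ

The consecutive links are each given: ε < σ; σ < β; β < θ; θ < ψ; ψ < η; η < δ; δ < ζ; ζ < μ; μ < γ; γ < ω; ω < κ.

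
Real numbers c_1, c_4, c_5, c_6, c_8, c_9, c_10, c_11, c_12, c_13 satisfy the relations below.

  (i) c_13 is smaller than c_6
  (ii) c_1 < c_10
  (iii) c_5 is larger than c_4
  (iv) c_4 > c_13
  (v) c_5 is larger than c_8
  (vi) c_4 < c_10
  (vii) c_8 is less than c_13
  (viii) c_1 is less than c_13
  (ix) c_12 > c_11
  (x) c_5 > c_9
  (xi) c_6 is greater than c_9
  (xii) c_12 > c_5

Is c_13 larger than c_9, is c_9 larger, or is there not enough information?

undetermined

Following every chain through c_9: above c_9 we get c_5, c_12, c_6.
c_13 is not reached, and no chain runs the other way from c_13 to c_9.
So the given relations leave the order of c_9 and c_13 undetermined.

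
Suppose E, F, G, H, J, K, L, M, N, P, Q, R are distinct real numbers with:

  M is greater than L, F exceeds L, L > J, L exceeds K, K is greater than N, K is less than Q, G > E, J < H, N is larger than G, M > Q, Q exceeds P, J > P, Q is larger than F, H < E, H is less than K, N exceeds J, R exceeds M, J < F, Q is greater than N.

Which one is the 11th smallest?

Piecing the relations together gives one ordering: P < J < H < E < G < N < K < L < F < Q < M < R.
The 11th smallest is M.

M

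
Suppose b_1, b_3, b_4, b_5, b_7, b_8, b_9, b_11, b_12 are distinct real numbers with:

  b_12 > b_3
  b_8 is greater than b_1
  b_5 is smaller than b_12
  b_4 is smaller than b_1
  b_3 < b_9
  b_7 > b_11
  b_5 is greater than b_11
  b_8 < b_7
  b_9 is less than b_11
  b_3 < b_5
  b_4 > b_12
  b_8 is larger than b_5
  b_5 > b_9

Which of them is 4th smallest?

Piecing the relations together gives one ordering: b_3 < b_9 < b_11 < b_5 < b_12 < b_4 < b_1 < b_8 < b_7.
The 4th smallest is b_5.

b_5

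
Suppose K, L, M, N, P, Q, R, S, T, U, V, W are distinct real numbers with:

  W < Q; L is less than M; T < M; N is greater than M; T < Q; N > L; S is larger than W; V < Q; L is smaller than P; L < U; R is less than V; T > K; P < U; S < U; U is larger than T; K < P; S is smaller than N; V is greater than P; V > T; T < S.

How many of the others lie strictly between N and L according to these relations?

1

Chaining upward from L reaches: M, P, V, U, Q.
Chaining downward from N reaches: W, K, T, M, S.
Strictly between L and N are those in both lists: M — 1 element.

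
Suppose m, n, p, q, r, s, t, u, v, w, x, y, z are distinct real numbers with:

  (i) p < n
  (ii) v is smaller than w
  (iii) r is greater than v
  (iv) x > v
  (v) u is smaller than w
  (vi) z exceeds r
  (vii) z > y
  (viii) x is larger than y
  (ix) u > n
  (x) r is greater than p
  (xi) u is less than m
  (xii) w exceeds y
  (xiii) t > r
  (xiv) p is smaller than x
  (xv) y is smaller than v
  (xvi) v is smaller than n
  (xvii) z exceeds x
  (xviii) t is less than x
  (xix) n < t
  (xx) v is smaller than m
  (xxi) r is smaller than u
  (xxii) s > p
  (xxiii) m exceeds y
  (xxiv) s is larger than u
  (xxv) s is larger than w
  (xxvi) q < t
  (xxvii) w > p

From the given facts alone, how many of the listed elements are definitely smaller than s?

The elements the relations force below s are y, v, p, r, n, u, w — no chain reaches any other.
That is 7.

7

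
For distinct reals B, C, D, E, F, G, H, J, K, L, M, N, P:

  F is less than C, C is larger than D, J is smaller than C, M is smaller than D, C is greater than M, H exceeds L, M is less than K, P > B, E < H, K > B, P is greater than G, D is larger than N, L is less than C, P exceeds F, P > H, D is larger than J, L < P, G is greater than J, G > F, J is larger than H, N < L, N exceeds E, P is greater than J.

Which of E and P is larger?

E < N and N < L give E < L.
Then L < H extends the chain to H.
Then H < J extends the chain to J.
Then J < G extends the chain to G.
With G < P: E < N < L < H < J < G < P.
So E < P; P is the larger of the two.

P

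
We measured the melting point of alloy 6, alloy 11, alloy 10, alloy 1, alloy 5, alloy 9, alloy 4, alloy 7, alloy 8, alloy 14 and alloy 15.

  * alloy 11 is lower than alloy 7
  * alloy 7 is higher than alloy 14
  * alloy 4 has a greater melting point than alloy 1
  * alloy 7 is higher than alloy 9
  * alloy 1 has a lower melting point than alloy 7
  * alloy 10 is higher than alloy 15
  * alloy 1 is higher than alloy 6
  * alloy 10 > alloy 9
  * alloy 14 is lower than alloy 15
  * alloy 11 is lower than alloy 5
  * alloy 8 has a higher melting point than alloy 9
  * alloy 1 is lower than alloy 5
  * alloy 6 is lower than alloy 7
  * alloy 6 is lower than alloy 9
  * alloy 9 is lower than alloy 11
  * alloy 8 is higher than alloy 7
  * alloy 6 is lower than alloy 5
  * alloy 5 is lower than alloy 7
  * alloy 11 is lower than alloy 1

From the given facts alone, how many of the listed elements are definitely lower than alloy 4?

4

The elements the relations force below alloy 4 are alloy 6, alloy 9, alloy 11, alloy 1 — no chain reaches any other.
That is 4.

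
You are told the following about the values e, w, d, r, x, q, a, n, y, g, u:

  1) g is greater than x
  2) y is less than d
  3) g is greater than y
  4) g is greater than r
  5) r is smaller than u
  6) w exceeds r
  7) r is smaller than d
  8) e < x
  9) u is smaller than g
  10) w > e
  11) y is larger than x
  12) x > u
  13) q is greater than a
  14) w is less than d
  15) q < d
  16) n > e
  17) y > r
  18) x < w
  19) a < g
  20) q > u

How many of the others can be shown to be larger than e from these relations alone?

6

The elements the relations force above e are n, x, y, g, w, d — no chain reaches any other.
That is 6.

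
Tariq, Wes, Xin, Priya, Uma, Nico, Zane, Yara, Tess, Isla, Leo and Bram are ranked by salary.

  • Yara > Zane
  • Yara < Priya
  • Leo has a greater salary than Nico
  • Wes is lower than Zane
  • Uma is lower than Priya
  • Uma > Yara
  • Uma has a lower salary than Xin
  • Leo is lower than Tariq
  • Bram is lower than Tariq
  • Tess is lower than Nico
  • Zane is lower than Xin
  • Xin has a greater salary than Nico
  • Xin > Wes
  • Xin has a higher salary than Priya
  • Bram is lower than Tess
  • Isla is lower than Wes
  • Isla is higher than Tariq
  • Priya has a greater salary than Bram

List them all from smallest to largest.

Bram < Tess < Nico < Leo < Tariq < Isla < Wes < Zane < Yara < Uma < Priya < Xin

Nothing is placed below Bram, so it is least; from there Bram < Tess; Tess < Nico; Nico < Leo; Leo < Tariq; Tariq < Isla; Isla < Wes; Wes < Zane; Zane < Yara; Yara < Uma; Uma < Priya; Priya < Xin, each given directly.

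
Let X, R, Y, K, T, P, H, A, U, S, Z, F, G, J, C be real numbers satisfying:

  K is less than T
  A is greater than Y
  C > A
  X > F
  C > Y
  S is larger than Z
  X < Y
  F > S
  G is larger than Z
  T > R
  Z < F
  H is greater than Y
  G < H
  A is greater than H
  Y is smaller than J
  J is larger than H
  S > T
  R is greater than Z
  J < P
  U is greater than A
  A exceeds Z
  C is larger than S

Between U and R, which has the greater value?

Following the relations from R: R < T < S < F < X < Y < H < A < U.
So R < U; U is the larger of the two.

U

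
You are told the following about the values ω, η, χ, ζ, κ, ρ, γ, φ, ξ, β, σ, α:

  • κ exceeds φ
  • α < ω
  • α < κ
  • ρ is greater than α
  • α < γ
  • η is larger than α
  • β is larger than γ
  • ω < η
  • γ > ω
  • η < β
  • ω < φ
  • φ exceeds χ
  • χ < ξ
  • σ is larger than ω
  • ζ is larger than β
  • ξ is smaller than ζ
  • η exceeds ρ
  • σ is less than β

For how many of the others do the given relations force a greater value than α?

From α the given relations immediately reach ρ, ω, η, γ, κ.
From those, σ, φ, β — 8 in total.
From those, ζ — 9 in total.
No other element is forced above α by the given relations, so the count is 9.

9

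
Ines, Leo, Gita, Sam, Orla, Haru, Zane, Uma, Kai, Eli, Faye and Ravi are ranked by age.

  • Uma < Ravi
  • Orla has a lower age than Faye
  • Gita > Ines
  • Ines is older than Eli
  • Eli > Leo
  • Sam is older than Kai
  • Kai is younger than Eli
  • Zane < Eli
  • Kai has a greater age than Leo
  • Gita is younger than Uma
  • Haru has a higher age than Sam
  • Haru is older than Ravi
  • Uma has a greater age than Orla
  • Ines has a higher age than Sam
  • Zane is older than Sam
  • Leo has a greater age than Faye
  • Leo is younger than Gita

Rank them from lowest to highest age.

Orla < Faye < Leo < Kai < Sam < Zane < Eli < Ines < Gita < Uma < Ravi < Haru

Nothing is placed below Orla, so it is least; from there Orla < Faye; Faye < Leo; Leo < Kai; Kai < Sam; Sam < Zane; Zane < Eli; Eli < Ines; Ines < Gita; Gita < Uma; Uma < Ravi; Ravi < Haru, each given directly.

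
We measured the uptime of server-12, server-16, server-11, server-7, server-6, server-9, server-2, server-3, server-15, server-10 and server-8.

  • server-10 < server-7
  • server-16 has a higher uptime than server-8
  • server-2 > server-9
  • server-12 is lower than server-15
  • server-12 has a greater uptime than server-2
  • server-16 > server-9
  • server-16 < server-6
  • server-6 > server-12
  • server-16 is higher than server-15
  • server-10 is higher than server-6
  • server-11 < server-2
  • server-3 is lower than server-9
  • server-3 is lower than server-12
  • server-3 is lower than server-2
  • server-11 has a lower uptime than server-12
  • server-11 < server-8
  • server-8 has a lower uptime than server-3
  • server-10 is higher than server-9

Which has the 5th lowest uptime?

Piecing the relations together gives one ordering: server-11 < server-8 < server-3 < server-9 < server-2 < server-12 < server-15 < server-16 < server-6 < server-10 < server-7.
The 5th smallest is server-2.

server-2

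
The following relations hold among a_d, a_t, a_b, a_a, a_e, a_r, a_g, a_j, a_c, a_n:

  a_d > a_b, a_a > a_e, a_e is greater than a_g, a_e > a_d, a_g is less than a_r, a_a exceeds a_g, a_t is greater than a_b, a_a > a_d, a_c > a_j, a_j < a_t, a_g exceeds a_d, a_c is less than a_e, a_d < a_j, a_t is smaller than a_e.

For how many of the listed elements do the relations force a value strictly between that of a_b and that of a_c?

2

The relations place a_b below a_c. An element lies strictly between them when it is forced above a_b and also forced below a_c.
Above a_b: {a_d, a_g, a_j, a_t, a_e, a_r, a_a}. Below a_c: {a_d, a_j}.
Intersection: {a_d, a_j} — 2.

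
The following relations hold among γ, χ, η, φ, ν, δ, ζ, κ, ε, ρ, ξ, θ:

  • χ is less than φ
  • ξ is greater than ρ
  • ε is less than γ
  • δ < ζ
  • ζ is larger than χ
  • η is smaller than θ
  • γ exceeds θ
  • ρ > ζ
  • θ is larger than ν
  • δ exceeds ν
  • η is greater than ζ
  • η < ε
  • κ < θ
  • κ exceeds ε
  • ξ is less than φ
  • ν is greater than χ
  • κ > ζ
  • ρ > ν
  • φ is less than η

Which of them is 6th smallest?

The consecutive relations fix a unique order: χ < ν < δ < ζ < ρ < ξ < φ < η < ε < κ < θ < γ.
The 6th smallest is ξ.

ξ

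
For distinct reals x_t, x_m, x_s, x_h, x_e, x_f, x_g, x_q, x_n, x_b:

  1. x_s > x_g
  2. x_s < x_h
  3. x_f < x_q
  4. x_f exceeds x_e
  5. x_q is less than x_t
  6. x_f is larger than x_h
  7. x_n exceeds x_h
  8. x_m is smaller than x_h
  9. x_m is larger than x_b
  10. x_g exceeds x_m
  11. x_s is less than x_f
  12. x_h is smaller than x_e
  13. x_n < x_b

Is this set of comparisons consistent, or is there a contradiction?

inconsistent

Chaining the given relations yields x_n < x_b < x_m < x_g < x_s < x_h, so x_n < x_h. But one relation states x_h < x_n. These cannot both hold.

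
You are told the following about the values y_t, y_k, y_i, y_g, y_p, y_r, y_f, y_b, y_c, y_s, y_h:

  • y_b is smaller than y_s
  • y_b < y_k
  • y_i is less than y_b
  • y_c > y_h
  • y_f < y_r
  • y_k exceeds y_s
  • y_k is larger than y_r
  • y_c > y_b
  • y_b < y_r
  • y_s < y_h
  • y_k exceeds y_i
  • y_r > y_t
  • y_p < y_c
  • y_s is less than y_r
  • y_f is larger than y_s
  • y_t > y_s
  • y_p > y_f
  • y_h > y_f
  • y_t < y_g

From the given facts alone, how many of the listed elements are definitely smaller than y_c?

6

The elements the relations force below y_c are y_i, y_b, y_s, y_f, y_p, y_h — no chain reaches any other.
That is 6.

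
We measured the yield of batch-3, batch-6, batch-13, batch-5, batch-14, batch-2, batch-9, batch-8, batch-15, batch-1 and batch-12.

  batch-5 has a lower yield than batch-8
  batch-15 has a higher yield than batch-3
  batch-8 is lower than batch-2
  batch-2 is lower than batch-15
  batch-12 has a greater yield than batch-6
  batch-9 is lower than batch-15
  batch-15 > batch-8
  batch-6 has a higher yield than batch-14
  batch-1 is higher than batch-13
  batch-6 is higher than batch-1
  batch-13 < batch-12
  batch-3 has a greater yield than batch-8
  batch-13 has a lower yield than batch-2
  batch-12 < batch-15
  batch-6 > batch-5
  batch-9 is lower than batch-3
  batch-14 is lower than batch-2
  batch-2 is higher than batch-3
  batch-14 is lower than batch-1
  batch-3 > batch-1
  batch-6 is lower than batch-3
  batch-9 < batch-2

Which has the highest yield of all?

batch-5 is not greatest since batch-5 < batch-6; batch-13 is not greatest since batch-13 < batch-1; batch-14 is not greatest since batch-14 < batch-6; batch-1 is not greatest since batch-1 < batch-3; batch-8 is not greatest since batch-8 < batch-2; batch-6 is not greatest since batch-6 < batch-3; batch-9 is not greatest since batch-9 < batch-3; batch-3 is not greatest since batch-3 < batch-15; batch-12 is not greatest since batch-12 < batch-15; batch-2 is not greatest since batch-2 < batch-15.
Only batch-15 has nothing above it, so batch-15 is the highest yield.

batch-15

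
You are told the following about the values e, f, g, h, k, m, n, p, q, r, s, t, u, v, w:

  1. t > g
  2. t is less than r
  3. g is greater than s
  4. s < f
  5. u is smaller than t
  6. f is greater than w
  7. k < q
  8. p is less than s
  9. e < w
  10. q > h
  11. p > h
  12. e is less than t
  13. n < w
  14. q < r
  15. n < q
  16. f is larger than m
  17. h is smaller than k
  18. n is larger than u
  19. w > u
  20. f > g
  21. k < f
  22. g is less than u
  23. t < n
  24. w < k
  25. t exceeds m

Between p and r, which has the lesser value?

p < s < g < u < t < n < w < k < q < r, by transitivity through s, g, u, t, n, w, k, q.
So p < r; p is the smaller of the two.

p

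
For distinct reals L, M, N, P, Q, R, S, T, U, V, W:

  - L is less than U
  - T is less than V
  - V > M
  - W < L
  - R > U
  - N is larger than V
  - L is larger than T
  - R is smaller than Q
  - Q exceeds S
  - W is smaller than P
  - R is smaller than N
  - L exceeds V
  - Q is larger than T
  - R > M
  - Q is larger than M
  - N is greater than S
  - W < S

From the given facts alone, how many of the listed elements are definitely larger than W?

From W the given relations immediately reach P, L, S.
From those, U, Q, N — 6 in total.
From those, R — 7 in total.
No other element is forced above W by the given relations, so the count is 7.

7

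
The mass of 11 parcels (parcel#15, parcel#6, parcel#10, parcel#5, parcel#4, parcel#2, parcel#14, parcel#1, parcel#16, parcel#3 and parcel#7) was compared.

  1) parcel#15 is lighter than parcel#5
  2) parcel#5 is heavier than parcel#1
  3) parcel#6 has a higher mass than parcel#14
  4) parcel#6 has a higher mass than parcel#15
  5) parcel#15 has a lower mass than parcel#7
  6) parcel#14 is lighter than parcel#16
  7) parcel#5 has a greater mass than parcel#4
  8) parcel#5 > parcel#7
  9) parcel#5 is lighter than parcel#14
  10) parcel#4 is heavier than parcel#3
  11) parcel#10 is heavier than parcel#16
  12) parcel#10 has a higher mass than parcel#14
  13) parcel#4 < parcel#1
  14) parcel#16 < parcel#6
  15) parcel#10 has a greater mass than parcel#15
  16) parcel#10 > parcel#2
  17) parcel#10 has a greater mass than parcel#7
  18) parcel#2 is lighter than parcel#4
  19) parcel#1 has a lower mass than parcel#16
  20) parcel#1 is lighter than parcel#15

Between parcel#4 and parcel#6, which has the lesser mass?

Following the relations from parcel#4: parcel#4 < parcel#1 < parcel#15 < parcel#7 < parcel#5 < parcel#14 < parcel#16 < parcel#6.
So parcel#4 < parcel#6; parcel#4 is the lighter of the two.

parcel#4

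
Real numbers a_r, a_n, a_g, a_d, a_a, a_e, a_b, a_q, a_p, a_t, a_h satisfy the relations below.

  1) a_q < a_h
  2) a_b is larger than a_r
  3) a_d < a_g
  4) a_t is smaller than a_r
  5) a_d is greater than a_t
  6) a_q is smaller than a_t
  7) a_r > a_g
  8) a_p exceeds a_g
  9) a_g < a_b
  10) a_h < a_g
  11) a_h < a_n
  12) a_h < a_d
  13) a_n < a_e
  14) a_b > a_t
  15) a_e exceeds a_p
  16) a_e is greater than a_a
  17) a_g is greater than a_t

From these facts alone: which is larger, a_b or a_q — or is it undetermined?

a_b

a_q < a_t and a_t < a_d give a_q < a_d.
Then a_d < a_g extends the chain to a_g.
Then a_g < a_r extends the chain to a_r.
Then a_r < a_b extends the chain to a_b.
So a_b is larger.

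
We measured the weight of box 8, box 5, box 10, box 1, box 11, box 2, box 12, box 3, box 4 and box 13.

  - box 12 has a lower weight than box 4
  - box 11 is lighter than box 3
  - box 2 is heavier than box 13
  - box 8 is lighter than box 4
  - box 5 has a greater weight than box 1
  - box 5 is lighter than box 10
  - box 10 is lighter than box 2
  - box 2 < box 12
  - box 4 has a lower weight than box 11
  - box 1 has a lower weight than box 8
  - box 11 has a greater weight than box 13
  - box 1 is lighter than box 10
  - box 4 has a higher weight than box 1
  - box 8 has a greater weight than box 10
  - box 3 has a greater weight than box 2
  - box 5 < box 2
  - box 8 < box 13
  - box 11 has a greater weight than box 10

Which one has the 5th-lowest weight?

The consecutive relations fix a unique order: box 1 < box 5 < box 10 < box 8 < box 13 < box 2 < box 12 < box 4 < box 11 < box 3.
Counting 5 from the smallest end gives box 13.

box 13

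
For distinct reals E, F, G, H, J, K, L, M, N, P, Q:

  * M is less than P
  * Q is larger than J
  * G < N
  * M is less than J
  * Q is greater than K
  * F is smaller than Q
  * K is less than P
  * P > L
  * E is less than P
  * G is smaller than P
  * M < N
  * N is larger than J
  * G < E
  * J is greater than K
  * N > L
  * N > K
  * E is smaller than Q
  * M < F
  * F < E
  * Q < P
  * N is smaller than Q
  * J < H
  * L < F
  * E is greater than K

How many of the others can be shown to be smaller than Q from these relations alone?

The elements the relations force below Q are G, L, M, K, F, J, N, E — no chain reaches any other.
That is 8.

8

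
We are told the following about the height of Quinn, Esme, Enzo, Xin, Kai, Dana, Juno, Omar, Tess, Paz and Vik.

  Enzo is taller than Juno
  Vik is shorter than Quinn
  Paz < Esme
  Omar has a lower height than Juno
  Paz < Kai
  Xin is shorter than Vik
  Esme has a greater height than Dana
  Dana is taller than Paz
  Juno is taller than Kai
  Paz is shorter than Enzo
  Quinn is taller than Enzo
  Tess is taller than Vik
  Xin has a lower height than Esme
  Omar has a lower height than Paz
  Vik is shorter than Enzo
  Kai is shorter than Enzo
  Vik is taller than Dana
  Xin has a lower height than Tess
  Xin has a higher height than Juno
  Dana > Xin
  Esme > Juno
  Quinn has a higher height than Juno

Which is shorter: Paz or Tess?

Paz < Kai and Kai < Juno give Paz < Juno.
With Juno < Xin: Paz < Kai < Juno < Xin.
With Xin < Dana: Paz < Kai < Juno < Xin < Dana.
Then Dana < Vik extends the chain to Vik.
Then Vik < Tess extends the chain to Tess.
So Paz < Tess; Paz is the shorter of the two.

Paz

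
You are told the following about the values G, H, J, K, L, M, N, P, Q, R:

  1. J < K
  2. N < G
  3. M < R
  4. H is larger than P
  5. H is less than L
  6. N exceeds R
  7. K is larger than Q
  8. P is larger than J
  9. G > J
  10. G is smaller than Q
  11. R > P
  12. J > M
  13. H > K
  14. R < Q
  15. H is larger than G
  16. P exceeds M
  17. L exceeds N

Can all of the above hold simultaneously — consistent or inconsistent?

consistent

The single ordering M < J < P < R < N < G < Q < K < H < L satisfies every listed relation, so no contradiction arises.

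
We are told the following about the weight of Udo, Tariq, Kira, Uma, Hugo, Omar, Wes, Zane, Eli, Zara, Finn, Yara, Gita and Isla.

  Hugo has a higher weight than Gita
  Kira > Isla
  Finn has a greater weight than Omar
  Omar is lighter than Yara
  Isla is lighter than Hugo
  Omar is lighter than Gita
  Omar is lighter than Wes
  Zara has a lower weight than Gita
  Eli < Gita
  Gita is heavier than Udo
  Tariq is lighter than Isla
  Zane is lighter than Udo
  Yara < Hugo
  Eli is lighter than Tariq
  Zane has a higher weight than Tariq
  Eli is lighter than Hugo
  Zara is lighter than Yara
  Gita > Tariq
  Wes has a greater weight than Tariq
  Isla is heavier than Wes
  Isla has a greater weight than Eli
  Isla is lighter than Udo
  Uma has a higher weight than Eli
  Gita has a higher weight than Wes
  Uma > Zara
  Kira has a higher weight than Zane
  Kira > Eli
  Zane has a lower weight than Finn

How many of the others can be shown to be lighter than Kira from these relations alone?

6

From Kira the given relations immediately reach Eli, Zane, Isla.
From those, Tariq, Wes — 5 in total.
From those, Omar — 6 in total.
No other element is forced below Kira by the given relations, so the count is 6.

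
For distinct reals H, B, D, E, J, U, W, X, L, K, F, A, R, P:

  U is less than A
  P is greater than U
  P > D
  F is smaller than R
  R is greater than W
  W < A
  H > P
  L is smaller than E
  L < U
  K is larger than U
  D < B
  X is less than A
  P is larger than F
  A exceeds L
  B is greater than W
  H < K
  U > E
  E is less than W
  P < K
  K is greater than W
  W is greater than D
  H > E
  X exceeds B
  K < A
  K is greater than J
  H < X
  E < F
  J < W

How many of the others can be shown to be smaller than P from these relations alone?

Directly below P: D, F, U.
One step further: L, E (5 so far).
No other element is forced below P by the given relations, so the count is 5.

5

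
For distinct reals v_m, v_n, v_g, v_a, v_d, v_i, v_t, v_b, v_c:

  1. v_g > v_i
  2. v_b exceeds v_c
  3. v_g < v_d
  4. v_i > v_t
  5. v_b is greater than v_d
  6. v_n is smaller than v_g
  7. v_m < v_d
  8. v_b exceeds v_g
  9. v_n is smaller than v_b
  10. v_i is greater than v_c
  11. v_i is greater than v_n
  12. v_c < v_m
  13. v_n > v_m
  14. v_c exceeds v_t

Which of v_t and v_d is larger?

v_t < v_c and v_c < v_m give v_t < v_m.
Then v_m < v_n extends the chain to v_n.
With v_n < v_i: v_t < v_c < v_m < v_n < v_i.
With v_i < v_g: v_t < v_c < v_m < v_n < v_i < v_g.
With v_g < v_d: v_t < v_c < v_m < v_n < v_i < v_g < v_d.
So v_t < v_d; v_d is the larger of the two.

v_d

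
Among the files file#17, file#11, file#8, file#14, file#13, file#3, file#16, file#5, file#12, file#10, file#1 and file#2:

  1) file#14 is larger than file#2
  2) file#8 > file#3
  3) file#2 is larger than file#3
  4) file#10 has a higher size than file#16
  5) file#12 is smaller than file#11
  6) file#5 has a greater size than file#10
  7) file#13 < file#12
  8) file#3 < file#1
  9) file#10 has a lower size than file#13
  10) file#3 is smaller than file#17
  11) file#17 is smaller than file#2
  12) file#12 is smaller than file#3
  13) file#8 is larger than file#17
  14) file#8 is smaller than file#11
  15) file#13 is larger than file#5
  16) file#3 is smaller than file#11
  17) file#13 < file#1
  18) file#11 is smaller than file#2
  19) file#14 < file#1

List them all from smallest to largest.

file#16 < file#10 < file#5 < file#13 < file#12 < file#3 < file#17 < file#8 < file#11 < file#2 < file#14 < file#1

Each adjacent pair is fixed by a given relation: file#16 < file#10; file#10 < file#5; file#5 < file#13; file#13 < file#12; file#12 < file#3; file#3 < file#17; file#17 < file#8; file#8 < file#11; file#11 < file#2; file#2 < file#14; file#14 < file#1. Chaining them end to end gives the full order.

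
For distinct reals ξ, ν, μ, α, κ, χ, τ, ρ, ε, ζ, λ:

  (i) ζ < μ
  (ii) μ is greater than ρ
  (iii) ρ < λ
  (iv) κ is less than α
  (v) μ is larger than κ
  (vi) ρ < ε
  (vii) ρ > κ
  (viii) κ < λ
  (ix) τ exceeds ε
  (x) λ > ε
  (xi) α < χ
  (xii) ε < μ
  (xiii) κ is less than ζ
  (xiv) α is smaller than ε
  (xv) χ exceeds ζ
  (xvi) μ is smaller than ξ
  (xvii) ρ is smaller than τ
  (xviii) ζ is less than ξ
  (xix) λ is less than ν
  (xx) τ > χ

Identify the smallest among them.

κ

ρ is not least since κ < ρ; ζ is not least since κ < ζ; α is not least since κ < α; ε is not least since α < ε; χ is not least since ζ < χ; λ is not least since ε < λ; τ is not least since χ < τ; ν is not least since λ < ν; μ is not least since ε < μ; ξ is not least since μ < ξ.
Only κ has nothing below it, so κ is the smallest.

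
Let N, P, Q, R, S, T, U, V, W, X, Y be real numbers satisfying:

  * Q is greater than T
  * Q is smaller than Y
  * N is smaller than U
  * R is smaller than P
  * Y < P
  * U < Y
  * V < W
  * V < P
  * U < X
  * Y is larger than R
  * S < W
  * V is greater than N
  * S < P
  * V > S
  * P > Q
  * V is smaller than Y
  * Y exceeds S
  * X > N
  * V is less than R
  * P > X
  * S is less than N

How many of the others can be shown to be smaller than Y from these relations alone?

Directly below Y: S, V, R, Q, U.
One step further: T, N (7 so far).
No other element is forced below Y by the given relations, so the count is 7.

7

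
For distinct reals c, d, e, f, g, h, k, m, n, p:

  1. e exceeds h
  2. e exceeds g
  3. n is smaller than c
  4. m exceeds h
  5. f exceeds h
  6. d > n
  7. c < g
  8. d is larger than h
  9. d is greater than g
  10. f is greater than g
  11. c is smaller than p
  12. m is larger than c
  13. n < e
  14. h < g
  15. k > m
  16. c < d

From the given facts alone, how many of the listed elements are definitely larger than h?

Directly above h: g, m, f, d, e.
One step further: k (6 so far).
No other element is forced above h by the given relations, so the count is 6.

6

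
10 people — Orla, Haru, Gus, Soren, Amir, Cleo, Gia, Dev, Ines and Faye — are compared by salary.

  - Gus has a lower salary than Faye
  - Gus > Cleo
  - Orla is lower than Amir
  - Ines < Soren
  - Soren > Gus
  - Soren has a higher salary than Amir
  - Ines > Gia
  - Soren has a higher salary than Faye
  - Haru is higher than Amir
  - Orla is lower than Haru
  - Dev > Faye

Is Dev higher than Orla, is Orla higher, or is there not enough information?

undetermined

Following every chain through Orla: above Orla we get Amir, Haru, Soren.
Dev is not reached, and no chain runs the other way from Dev to Orla.
So the given relations leave the order of Orla and Dev undetermined.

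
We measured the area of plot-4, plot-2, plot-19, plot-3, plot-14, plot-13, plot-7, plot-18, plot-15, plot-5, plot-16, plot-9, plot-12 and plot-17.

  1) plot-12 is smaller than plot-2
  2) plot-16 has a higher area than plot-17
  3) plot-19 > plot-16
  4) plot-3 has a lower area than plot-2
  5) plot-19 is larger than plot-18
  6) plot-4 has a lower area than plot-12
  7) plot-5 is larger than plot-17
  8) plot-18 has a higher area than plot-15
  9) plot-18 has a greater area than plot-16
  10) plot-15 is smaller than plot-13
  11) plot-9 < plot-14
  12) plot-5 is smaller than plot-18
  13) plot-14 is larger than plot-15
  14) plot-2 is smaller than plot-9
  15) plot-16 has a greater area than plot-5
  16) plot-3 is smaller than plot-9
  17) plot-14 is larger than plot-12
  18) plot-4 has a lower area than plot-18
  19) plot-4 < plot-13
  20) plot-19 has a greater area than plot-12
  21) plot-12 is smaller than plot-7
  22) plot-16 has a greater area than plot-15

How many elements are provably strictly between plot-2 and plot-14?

The relations place plot-2 below plot-14. An element lies strictly between them when it is forced above plot-2 and also forced below plot-14.
Above plot-2: {plot-9}. Below plot-14: {plot-4, plot-12, plot-3, plot-15, plot-9}.
Intersection: {plot-9} — 1.

1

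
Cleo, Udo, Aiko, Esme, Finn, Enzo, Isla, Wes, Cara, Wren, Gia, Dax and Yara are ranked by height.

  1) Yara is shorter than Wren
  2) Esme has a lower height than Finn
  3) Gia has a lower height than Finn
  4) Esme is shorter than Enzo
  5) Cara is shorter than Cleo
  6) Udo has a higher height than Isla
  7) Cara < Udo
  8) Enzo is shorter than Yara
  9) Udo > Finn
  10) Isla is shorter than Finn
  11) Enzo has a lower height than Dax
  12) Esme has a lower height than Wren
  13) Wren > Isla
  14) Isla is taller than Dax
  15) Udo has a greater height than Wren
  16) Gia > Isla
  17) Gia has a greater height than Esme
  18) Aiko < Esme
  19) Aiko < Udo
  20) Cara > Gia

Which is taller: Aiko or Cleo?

Cleo

Link the given pairs in sequence: Aiko < Esme; Esme < Enzo; Enzo < Dax; Dax < Isla; Isla < Gia; Gia < Cara; Cara < Cleo.
Together: Aiko < Esme < Enzo < Dax < Isla < Gia < Cara < Cleo.
So Aiko < Cleo; Cleo is the taller of the two.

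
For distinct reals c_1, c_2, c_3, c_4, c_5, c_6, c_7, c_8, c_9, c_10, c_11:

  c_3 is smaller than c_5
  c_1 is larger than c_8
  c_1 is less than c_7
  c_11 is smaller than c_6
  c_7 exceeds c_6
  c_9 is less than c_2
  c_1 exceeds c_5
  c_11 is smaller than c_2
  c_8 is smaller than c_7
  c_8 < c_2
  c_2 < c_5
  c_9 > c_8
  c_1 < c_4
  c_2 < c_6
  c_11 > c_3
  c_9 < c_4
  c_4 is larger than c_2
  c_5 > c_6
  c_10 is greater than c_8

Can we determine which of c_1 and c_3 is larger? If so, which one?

c_1

The relevant relations are c_3 < c_11; c_11 < c_2; c_2 < c_6; c_6 < c_5; c_5 < c_1.
Chaining these gives c_3 < c_11 < c_2 < c_6 < c_5 < c_1.
So c_1 is larger.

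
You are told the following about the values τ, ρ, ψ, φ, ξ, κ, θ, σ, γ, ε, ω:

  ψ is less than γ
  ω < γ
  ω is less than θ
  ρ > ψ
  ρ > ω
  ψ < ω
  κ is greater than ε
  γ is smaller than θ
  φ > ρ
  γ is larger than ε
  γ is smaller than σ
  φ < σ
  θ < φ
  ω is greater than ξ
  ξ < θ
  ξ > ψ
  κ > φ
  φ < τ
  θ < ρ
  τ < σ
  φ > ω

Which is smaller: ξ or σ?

Link the given pairs in sequence: ξ < ω; ω < γ; γ < θ; θ < ρ; ρ < φ; φ < τ; τ < σ.
Together: ξ < ω < γ < θ < ρ < φ < τ < σ.
So ξ < σ; ξ is the smaller of the two.

ξ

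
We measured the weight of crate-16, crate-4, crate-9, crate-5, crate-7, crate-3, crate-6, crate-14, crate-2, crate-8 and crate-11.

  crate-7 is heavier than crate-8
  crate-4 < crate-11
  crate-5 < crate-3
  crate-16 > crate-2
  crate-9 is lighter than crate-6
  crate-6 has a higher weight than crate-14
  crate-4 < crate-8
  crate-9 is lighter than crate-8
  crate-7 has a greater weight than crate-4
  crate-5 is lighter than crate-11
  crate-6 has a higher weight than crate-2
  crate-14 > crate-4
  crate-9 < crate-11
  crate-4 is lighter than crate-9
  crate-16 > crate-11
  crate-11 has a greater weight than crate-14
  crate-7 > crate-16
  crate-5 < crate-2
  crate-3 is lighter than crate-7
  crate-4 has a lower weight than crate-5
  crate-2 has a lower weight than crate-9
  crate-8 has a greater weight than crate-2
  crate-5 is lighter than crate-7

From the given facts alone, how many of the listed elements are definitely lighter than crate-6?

From crate-6 the given relations immediately reach crate-14, crate-2, crate-9.
From those, crate-4, crate-5 — 5 in total.
No other element is forced below crate-6 by the given relations, so the count is 5.

5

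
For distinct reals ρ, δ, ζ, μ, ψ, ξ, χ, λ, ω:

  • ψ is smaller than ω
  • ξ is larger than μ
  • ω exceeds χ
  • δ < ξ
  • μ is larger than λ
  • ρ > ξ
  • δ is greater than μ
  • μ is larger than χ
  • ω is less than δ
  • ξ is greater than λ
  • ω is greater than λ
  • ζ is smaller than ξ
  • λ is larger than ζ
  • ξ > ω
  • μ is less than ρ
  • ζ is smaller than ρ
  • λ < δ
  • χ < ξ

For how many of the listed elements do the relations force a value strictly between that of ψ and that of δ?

1

Chaining upward from ψ reaches: ω, ξ, ρ.
Chaining downward from δ reaches: ζ, χ, λ, μ, ω.
Strictly between ψ and δ are those in both lists: ω — 1 element.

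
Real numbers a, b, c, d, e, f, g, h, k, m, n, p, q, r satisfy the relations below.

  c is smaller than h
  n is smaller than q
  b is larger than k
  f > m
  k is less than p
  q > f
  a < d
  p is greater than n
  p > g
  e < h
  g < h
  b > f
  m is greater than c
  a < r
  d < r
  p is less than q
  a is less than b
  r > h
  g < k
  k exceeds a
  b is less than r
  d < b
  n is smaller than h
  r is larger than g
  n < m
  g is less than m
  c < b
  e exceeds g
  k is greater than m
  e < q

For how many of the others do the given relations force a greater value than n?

Directly above n: m, p, h, q.
One step further: f, k, r (7 so far).
One step further: b (8 so far).
Nothing else is reachable above n; 8 in all.

8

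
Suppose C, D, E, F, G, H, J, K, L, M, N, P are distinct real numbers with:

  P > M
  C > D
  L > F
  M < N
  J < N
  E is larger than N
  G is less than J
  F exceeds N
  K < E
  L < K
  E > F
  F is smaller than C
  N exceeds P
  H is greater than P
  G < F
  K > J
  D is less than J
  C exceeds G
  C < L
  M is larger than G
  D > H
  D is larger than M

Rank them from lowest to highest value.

Each adjacent pair is fixed by a given relation: G < M; M < P; P < H; H < D; D < J; J < N; N < F; F < C; C < L; L < K; K < E. Chaining them end to end gives the full order.

G < M < P < H < D < J < N < F < C < L < K < E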